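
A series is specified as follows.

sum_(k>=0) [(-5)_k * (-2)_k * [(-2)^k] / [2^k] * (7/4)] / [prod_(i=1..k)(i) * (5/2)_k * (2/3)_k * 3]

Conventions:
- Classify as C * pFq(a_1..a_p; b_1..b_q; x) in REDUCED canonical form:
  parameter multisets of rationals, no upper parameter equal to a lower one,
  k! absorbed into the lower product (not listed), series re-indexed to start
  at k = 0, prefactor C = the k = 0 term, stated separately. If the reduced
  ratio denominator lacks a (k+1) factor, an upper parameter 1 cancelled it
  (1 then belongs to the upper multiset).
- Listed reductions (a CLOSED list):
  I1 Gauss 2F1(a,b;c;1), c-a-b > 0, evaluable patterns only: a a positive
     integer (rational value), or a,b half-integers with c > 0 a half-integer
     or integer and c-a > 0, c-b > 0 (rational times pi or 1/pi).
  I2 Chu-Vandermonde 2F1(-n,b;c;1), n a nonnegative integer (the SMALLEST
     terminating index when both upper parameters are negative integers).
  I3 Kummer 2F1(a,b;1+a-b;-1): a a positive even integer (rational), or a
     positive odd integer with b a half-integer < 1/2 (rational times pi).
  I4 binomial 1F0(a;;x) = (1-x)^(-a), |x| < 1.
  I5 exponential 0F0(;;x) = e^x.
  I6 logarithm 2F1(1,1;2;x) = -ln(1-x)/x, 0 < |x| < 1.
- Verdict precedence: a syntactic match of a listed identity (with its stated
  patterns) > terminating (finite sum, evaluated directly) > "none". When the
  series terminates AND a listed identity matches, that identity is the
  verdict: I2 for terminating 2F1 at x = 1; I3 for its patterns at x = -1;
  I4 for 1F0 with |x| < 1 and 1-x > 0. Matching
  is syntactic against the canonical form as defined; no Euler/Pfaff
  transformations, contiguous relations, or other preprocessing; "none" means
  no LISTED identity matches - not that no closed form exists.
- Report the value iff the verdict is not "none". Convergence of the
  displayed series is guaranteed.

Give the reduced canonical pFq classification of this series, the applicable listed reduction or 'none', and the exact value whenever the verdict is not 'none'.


Canonical form: C = 7/12 times 2F2 with upper {-5, -2}, lower {2/3, 5/2}, x = -1. Verdict: terminating at k = 2: the factor (-2)_k kills every later term; summing the 3 survivors is exact. Value: -103/60.

Key step: x = (-1) and the product of the first k integers (C = 7/12) is k!.
Consecutive-term ratio: r(k) = (-1) * (k-5) (k-2) / [(k+2/3) (k+5/2) (k+1)] - rational in k. x = (-1); t_0 = 7/12; negate the roots.


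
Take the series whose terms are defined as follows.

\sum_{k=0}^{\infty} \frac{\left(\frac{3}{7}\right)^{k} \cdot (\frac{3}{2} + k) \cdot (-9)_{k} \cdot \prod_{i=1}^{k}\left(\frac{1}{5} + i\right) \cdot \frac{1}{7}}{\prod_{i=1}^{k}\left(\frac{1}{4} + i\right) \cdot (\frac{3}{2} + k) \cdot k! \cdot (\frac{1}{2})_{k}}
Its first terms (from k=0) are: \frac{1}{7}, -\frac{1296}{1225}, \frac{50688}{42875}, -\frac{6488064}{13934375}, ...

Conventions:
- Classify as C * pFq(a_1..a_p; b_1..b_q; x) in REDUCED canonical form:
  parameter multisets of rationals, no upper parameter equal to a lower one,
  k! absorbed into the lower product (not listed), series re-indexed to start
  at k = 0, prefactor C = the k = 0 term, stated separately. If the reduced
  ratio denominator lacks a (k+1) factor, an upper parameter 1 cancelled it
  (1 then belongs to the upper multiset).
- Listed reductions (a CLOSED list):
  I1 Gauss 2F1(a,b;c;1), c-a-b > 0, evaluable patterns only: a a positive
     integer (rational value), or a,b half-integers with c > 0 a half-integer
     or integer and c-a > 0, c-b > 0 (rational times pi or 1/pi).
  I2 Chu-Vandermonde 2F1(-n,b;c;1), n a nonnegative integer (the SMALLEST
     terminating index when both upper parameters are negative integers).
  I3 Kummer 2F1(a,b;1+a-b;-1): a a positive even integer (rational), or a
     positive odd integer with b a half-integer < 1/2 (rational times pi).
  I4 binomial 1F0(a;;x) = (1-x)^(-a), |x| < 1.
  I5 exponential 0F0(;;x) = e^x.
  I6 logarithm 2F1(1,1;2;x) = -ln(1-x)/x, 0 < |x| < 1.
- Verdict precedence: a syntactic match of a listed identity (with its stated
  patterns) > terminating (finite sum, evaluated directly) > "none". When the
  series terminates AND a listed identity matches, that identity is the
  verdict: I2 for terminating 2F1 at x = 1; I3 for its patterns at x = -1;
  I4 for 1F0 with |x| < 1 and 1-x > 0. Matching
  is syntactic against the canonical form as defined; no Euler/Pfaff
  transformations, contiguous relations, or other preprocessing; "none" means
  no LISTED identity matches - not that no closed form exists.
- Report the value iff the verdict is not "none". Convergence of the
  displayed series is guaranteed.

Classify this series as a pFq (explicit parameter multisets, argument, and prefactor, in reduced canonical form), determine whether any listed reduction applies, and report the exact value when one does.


Canonical form: C = \frac{1}{7} times 2F2 with upper {-9, \frac{6}{5}}, lower {\frac{1}{2}, \frac{5}{4}}, x = \frac{3}{7}. Verdict: terminating - no listed pattern fits, but -9 in the upper list cuts the series at k = 9; direct evaluation. Its exact value is -\frac{5003767735213911462396173}{41166955574125860595703125}.

Key observation: x = \frac{3}{7} and the running product (C = 1/7, x = 3/7) telescopes to a rising factorial.
Term ratio: r(k) = \frac{3}{7} * (k-9) (k+\frac{6}{5}) / [(k+\frac{1}{2}) (k+\frac{5}{4}) (k+1)] - poly over poly, x = \frac{3}{7} from leading terms; C = \frac{1}{7} at k = 0.


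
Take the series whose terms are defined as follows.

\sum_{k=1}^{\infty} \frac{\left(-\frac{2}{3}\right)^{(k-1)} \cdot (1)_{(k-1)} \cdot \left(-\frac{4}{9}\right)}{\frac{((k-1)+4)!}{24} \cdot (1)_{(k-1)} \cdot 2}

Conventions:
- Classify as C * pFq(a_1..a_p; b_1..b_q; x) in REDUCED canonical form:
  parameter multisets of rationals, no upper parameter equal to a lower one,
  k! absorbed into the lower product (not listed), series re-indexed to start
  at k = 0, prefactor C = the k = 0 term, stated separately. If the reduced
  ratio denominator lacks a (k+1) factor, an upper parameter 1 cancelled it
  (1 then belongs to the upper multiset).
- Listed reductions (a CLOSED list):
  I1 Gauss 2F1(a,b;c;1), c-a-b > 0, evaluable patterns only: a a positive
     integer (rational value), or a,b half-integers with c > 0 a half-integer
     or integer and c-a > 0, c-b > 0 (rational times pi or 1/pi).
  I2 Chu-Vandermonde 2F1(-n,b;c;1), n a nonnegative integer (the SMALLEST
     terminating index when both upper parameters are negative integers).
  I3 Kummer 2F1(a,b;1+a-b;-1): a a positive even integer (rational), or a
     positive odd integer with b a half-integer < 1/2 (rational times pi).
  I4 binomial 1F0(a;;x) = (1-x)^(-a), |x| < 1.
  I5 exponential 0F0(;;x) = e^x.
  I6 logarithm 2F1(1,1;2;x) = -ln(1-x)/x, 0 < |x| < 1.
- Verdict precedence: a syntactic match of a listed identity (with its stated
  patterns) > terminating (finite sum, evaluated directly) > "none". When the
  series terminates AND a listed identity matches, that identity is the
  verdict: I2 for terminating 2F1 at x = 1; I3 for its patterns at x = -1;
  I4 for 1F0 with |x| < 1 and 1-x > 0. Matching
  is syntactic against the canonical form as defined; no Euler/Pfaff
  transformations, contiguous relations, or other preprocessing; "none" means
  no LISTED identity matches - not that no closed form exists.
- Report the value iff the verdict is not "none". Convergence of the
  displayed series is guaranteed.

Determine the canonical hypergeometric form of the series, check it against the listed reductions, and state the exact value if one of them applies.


Prefactor -\frac{2}{9}, argument -\frac{2}{3}: 1F1 with upper {1} over lower {5}. Verdict: no listed reduction: x = -\frac{2}{3} and upper {1} fail every I1-I6 pattern.

Structural cue: t_0 = -\frac{2}{9} here, and the denominator's factorial ratio (C = -2/9) is a lower Pochhammer.
Adjacent-term ratio: r(k) = -\frac{2}{3} * (k+1) / [(k+5) (k+1)] - rational; roots negated = parameters, x = -\frac{2}{3}, C = -\frac{2}{9}.


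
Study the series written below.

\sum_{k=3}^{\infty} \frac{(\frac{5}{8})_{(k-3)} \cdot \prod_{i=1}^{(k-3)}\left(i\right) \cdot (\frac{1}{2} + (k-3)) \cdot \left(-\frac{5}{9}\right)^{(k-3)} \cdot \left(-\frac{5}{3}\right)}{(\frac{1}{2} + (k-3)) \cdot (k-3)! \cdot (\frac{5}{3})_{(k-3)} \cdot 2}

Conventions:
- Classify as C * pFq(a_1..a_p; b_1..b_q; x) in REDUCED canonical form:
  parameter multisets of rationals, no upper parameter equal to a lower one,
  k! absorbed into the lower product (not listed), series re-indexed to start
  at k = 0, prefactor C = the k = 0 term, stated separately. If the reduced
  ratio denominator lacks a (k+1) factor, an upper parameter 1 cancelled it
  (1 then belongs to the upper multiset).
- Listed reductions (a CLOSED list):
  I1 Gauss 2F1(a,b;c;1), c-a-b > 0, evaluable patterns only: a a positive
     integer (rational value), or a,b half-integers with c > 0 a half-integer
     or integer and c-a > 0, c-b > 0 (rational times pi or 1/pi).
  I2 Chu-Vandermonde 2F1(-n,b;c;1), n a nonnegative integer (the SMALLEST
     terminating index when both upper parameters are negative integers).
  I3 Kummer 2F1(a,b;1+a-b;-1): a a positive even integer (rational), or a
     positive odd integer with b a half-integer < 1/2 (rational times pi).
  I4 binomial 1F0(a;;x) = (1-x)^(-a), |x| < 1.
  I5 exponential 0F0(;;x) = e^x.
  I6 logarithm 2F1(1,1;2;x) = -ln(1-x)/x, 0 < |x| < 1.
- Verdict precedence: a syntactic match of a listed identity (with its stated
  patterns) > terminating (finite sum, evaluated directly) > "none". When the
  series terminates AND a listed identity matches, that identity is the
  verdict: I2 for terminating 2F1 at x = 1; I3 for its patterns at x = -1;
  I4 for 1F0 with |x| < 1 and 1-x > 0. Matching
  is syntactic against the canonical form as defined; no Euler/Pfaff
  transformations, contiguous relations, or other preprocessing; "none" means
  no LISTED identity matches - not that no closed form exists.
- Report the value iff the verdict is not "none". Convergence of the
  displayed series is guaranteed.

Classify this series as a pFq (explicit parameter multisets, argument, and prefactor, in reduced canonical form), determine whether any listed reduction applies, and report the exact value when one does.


Prefactor -\frac{5}{6}, argument -\frac{5}{9}: 2F1 with upper {\frac{5}{8}, 1} over lower {\frac{5}{3}}. Verdict: none. No listed pattern accepts 2F1(\frac{5}{8}, 1; \frac{5}{3}; -\frac{5}{9}).

Key step: t_0 being -\frac{5}{6}, the factor k + 1/2 cancels (top and bottom), leaving C = -5/6.
Consecutive-term ratio: r(k) = -\frac{5}{9} * (k+\frac{5}{8}) (k+1) / [(k+\frac{5}{3}) (k+1)] - rational in k, leading ratio -\frac{5}{9}; with t_0 = -\frac{5}{6}, classification follows.


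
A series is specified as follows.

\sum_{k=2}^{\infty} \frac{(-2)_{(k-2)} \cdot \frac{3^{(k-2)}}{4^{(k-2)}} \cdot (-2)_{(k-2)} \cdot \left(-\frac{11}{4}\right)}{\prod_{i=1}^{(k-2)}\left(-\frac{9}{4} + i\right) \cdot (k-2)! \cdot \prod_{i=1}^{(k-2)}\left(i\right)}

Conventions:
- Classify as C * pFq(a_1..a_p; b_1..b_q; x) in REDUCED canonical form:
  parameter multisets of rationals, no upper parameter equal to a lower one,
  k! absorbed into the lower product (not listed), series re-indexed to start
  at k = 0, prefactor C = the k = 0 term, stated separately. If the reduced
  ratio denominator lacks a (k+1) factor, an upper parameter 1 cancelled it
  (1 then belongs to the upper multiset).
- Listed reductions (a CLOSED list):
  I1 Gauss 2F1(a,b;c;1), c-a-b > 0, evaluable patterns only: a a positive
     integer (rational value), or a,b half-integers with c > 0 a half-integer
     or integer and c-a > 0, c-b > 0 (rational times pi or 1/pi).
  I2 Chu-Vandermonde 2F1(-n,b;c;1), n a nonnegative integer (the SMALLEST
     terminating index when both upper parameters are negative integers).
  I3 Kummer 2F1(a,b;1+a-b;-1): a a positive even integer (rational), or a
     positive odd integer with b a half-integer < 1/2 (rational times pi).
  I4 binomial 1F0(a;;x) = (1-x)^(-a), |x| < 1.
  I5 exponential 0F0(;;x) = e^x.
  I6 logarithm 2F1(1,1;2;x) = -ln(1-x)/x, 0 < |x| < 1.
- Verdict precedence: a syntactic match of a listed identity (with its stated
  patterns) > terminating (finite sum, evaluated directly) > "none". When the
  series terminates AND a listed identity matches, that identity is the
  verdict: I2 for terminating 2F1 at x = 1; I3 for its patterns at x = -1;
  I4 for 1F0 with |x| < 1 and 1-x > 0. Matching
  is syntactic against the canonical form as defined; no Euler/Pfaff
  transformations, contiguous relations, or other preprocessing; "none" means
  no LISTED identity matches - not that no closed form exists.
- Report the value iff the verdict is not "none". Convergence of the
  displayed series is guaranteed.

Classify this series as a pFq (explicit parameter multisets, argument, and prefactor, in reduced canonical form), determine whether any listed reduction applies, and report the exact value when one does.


Prefactor -\frac{11}{4}, argument \frac{3}{4}: 2F2 with upper {-2, -2} over lower {-\frac{5}{4}, 1}. Verdict: terminating at k = 2: the factor (-2)_k kills every later term; summing the 3 survivors is exact. Sum: -\frac{11}{10}.

The tell: x = \frac{3}{4} and the two geometric factors (prefactor -11/4) combine into one argument.
Adjacent-term ratio: r(k) = \frac{3}{4} * (k-2) (k-2) / [(k-\frac{5}{4}) (k+1) (k+1)] ; factor over Q: parameters, x = \frac{3}{4}, and C = -\frac{11}{4}.


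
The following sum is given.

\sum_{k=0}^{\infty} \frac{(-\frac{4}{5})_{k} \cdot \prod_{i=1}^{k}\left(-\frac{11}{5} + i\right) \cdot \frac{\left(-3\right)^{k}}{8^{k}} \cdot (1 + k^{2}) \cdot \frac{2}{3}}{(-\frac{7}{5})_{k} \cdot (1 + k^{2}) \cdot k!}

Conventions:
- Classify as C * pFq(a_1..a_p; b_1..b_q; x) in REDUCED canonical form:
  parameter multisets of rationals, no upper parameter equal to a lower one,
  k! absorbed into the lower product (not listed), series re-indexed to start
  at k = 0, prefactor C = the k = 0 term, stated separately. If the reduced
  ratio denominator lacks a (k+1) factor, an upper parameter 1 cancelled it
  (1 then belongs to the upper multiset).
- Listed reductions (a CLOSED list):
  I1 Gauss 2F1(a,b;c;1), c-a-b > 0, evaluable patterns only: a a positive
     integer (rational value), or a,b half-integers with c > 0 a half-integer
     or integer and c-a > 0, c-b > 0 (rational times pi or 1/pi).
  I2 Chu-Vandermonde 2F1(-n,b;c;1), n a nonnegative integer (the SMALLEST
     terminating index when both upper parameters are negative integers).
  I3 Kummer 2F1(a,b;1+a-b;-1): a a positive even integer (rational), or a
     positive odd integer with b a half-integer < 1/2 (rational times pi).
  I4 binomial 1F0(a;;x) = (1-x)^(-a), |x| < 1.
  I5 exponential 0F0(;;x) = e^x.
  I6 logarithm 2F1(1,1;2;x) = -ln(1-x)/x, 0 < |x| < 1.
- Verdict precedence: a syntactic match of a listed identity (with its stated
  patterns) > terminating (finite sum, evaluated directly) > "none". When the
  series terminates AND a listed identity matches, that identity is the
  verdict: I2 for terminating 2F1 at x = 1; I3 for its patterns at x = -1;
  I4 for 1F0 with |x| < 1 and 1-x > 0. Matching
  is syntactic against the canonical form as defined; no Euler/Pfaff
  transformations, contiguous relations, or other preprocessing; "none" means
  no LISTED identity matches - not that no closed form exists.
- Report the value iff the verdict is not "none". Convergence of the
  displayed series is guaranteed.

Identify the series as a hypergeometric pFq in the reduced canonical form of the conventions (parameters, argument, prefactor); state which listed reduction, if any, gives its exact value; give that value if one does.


Classification (C = \frac{2}{3}): 2F1 with upper {-\frac{6}{5}, -\frac{4}{5}}, lower {-\frac{7}{5}}, argument x = -\frac{3}{8}. Verdict: none. No listed pattern accepts 2F1(-\frac{6}{5}, -\frac{4}{5}; -\frac{7}{5}; -\frac{3}{8}).

Structural cue: x = -\frac{3}{8} and the running product (C = 2/3, x = -3/8) telescopes to a rising factorial.
Ratio: r(k) = -\frac{3}{8} * (k-\frac{6}{5}) (k-\frac{4}{5}) / [(k-\frac{7}{5}) (k+1)] - poly over poly, x = -\frac{3}{8} from leading terms; C = \frac{2}{3} at k = 0.


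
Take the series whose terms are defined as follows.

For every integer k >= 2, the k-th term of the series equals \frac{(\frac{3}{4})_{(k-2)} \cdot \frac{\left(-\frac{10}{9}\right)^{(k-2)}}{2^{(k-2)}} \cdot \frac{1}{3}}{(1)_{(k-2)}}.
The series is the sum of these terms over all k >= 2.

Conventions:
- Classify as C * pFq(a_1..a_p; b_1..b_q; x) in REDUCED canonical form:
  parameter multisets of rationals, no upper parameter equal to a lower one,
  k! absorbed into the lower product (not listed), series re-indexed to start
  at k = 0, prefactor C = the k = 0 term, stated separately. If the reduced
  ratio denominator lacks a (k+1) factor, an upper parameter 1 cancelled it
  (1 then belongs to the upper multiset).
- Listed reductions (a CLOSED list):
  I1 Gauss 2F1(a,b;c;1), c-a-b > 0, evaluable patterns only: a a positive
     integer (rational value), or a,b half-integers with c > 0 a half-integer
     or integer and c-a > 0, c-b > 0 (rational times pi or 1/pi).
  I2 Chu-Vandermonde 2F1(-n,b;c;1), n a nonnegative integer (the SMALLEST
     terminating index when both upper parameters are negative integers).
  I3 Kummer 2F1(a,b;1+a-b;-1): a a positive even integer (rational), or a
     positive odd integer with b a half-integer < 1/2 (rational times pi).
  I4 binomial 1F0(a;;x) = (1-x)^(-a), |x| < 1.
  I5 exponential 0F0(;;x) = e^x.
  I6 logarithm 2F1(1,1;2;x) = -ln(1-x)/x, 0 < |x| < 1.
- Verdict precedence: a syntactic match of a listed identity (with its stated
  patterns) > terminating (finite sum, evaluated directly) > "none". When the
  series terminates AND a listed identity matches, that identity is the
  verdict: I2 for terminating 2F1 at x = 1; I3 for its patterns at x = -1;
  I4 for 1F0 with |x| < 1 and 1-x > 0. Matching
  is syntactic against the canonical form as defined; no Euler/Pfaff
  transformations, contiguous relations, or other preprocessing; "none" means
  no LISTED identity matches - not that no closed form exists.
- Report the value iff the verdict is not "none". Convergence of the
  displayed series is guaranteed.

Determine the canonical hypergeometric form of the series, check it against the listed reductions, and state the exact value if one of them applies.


With C = \frac{1}{3}: the canonical form is 1F0(\frac{3}{4}; -; -\frac{5}{9}). Verdict: the binomial series (I4) applies (the 1F0 binomial series: exponent -3/4, x = -\frac{5}{9}). Its exact value is \frac{1}{3} \cdot \left(\frac{14}{9}\right)^{-\frac{3}{4}}.

Key step: t_0 = \frac{1}{3} here, and the two k-th powers (prefactor 1/3) combine into one argument.
Ratio: r(k) = -\frac{5}{9} * (k+\frac{3}{4}) / [(k+1)] - rational in k, leading ratio -\frac{5}{9}; with t_0 = \frac{1}{3}, classification follows.


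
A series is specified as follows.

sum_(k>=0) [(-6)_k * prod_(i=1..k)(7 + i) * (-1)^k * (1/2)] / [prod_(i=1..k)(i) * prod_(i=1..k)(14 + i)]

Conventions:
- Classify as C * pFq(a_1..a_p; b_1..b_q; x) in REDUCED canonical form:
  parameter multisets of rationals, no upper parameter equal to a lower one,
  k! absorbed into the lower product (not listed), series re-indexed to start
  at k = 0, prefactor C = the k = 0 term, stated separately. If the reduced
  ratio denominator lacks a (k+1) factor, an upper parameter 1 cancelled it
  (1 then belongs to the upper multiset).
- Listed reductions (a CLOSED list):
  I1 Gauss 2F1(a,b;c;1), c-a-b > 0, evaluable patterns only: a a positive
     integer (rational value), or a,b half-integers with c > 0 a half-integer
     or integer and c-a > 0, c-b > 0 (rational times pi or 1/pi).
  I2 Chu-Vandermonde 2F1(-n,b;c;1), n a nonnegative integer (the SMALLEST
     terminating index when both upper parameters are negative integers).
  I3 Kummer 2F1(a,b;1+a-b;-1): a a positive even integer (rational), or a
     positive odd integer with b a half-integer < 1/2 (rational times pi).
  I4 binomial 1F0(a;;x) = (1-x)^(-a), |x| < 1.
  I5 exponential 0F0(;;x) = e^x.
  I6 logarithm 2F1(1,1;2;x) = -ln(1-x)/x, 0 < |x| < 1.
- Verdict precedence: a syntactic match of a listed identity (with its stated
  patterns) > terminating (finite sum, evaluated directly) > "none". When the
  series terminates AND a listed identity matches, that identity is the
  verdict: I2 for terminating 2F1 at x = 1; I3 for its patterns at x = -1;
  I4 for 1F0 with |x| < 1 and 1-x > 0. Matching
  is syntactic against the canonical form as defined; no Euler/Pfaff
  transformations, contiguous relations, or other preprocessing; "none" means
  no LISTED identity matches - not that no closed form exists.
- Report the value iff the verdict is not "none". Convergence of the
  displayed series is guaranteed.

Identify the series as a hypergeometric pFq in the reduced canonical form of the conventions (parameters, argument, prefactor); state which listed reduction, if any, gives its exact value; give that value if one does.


With C = 1/2: the canonical form is 2F1(-6, 8; 15; -1). Verdict at x = -1: the Kummer evaluation I3 matches (x = -1; c = 15 equals 1+a-b for upper {-6, 8}: listed pattern). Its exact value is 143/20.

First insight: from the first term 1/2: the running product (C = 1/2, x = -1) telescopes to a rising factorial.
Step ratio: r(k) = (-1) * (k-6) (k+8) / [(k+15) (k+1)] - rational; roots negated = parameters, x = (-1), C = 1/2.


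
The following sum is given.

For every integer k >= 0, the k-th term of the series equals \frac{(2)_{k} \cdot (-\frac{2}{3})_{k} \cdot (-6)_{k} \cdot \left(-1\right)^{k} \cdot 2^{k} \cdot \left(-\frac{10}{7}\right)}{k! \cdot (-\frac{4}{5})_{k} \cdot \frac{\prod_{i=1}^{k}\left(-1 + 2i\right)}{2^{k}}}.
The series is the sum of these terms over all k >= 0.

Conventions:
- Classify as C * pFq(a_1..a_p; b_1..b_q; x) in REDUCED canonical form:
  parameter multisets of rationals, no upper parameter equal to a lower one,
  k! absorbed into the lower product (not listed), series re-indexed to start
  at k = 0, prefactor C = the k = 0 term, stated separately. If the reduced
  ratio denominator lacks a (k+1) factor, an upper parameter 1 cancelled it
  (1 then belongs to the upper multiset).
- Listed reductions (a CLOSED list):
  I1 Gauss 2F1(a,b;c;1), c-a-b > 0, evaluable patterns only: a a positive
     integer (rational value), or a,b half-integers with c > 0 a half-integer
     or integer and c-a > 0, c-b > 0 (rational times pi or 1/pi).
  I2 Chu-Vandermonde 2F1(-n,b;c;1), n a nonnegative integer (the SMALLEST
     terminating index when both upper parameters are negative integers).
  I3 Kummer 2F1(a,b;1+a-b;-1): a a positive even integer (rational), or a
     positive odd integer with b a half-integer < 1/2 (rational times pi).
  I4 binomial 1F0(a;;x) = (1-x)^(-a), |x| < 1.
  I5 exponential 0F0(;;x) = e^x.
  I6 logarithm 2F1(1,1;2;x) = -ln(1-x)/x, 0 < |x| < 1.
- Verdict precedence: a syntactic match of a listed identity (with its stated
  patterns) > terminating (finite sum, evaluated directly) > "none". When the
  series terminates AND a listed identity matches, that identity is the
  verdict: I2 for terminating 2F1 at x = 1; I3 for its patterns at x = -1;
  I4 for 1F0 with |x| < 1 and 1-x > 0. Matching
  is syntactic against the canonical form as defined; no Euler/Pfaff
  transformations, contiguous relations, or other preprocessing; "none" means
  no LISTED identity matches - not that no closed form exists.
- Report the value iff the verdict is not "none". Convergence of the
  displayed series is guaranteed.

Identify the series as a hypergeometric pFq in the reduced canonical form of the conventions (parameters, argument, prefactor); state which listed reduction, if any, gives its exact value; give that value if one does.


Canonical form: C = -\frac{10}{7} times 3F2 with upper {-6, -\frac{2}{3}, 2}, lower {-\frac{4}{5}, \frac{1}{2}}, x = -2. Verdict: terminating - upper -6 stops the sum at k = 6; the 7 terms are added exactly. Exact value: -\frac{536477773630}{16671501}.

The tell: from the first term -\frac{10}{7}: the lower odd product (C = -10/7, x = -2) is 2^k (1/2)_k.
Consecutive-term ratio: r(k) = -2 * (k-6) (k-\frac{2}{3}) (k+2) / [(k-\frac{4}{5}) (k+\frac{1}{2}) (k+1)] - poly over poly, x = -2 from leading terms; C = -\frac{10}{7} at k = 0.


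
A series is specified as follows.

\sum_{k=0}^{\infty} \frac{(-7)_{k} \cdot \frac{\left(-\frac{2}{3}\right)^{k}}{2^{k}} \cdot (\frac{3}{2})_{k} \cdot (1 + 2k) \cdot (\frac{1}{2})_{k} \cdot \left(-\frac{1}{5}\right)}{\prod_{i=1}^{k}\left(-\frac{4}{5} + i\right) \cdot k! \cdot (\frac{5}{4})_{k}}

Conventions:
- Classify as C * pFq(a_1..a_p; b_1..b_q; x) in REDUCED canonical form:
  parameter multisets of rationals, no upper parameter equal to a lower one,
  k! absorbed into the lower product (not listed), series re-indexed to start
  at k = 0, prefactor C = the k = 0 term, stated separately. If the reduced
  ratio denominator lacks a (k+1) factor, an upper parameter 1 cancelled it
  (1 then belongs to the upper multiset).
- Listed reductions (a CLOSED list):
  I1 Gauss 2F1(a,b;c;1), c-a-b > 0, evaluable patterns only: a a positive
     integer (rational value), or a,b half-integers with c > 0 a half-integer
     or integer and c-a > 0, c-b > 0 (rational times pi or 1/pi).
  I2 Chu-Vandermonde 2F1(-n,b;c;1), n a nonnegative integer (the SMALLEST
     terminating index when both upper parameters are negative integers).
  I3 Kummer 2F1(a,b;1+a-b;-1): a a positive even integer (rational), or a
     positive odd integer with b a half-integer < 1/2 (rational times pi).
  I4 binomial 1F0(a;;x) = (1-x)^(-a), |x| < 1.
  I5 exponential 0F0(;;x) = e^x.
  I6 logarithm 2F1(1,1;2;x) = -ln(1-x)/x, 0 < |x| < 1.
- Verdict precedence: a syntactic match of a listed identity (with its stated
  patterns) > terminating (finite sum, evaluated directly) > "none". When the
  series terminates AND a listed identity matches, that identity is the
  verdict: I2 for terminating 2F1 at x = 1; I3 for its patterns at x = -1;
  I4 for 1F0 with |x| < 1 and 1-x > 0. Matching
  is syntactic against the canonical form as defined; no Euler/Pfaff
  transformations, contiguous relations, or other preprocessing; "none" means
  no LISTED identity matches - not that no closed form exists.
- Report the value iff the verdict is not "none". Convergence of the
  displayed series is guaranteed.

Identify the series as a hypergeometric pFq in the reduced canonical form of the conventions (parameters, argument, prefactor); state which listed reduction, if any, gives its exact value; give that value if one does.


Key step: x = -\frac{1}{3} and the (2k+1) factor (C = -1/5) shifts (1/2)_k to (3/2)_k.
Step ratio: r(k) = -\frac{1}{3} * (k-7) (k+\frac{3}{2}) (k+\frac{3}{2}) / [(k+\frac{1}{5}) (k+\frac{5}{4}) (k+1)] - rational in k, leading ratio -\frac{1}{3}; with t_0 = -\frac{1}{5}, classification follows.

This is -\frac{1}{5} * 3F2(-7, \frac{3}{2}, \frac{3}{2}; \frac{1}{5}, \frac{5}{4}; -\frac{1}{3}) in reduced canonical form. Verdict: terminating - no listed pattern fits, but -7 in the upper list cuts the series at k = 7; direct evaluation. Its exact value is -\frac{835569029}{28399410}.


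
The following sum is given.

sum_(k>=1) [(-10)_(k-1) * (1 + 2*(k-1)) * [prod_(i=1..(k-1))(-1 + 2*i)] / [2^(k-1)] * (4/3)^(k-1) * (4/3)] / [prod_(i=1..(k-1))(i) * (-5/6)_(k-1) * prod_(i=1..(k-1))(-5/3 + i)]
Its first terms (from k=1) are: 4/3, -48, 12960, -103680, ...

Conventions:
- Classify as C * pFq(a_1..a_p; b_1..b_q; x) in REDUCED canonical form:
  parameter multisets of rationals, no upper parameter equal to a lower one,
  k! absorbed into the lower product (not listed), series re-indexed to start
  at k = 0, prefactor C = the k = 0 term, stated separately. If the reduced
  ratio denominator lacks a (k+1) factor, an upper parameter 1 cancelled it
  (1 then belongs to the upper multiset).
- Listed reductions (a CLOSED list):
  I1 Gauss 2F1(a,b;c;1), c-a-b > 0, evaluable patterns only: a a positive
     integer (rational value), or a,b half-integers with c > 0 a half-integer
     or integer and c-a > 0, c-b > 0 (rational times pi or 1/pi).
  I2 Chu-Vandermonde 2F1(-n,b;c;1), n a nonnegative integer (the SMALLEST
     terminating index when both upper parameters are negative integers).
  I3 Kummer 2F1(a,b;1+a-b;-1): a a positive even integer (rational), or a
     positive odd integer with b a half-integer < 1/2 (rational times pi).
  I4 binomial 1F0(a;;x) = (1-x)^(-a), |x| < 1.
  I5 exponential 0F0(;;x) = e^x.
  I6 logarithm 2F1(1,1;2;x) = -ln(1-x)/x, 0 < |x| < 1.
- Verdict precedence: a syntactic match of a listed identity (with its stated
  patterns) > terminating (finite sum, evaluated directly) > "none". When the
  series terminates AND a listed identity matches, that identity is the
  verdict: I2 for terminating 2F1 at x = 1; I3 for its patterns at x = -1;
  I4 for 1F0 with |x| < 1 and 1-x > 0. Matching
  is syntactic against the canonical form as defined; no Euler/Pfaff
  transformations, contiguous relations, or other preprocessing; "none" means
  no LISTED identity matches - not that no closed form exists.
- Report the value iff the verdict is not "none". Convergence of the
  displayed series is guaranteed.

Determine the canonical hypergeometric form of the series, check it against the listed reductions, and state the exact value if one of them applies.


The series (x = 4/3) is 2F2: upper {-10, 3/2}, lower {-5/6, -2/3}, prefactor 4/3. Verdict: terminating - no listed pattern fits, but -10 in the upper list cuts the series at k = 10; direct evaluation. Its exact value is 5725278754325524/1635823441875.

The tell: t_0 = 4/3 here, and the lower running product (C = 4/3) is a rising factorial.
Term ratio: r(k) = (4/3) * (k-10) (k+3/2) / [(k-5/6) (k-2/3) (k+1)] - rational in k. x = (4/3); t_0 = 4/3; negate the roots.


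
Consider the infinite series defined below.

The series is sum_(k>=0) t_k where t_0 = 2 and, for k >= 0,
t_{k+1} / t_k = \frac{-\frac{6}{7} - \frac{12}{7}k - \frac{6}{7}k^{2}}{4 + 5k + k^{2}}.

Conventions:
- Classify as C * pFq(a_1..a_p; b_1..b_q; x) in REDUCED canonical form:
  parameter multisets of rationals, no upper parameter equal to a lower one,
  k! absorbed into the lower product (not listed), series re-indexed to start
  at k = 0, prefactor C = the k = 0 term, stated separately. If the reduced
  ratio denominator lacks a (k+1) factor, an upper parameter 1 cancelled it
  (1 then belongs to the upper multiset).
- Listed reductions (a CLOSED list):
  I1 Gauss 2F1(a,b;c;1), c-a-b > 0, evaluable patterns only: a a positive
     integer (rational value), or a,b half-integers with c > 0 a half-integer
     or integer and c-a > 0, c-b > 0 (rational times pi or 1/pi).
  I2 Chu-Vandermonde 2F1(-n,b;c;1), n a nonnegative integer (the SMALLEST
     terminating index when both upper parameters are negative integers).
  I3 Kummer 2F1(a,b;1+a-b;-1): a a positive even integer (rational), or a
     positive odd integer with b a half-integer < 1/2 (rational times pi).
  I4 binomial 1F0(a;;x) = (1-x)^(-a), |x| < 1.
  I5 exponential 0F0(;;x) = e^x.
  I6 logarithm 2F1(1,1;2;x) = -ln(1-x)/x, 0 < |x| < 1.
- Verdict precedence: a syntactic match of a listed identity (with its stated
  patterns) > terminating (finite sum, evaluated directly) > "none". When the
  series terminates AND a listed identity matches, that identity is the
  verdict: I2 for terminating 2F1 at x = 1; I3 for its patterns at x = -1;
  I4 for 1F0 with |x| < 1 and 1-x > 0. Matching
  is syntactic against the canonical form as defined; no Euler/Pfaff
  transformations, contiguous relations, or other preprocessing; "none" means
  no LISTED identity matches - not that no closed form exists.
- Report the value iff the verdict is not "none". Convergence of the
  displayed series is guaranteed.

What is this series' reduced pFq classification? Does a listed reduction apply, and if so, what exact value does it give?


With C = 2: the canonical form is 2F1(1, 1; 4; -\frac{6}{7}). Verdict: none - at argument -\frac{6}{7} the multisets {1, 1} ; {4} match no listed identity.

Key step: t_0 being 2, the expanded ratio factors over Q; C = 2, x = -6/7, roots give parameters.
Step ratio: r(k) = -\frac{6}{7} * (k+1) (k+1) / [(k+4) (k+1)] - rational in k. x = -\frac{6}{7}; t_0 = 2; negate the roots.


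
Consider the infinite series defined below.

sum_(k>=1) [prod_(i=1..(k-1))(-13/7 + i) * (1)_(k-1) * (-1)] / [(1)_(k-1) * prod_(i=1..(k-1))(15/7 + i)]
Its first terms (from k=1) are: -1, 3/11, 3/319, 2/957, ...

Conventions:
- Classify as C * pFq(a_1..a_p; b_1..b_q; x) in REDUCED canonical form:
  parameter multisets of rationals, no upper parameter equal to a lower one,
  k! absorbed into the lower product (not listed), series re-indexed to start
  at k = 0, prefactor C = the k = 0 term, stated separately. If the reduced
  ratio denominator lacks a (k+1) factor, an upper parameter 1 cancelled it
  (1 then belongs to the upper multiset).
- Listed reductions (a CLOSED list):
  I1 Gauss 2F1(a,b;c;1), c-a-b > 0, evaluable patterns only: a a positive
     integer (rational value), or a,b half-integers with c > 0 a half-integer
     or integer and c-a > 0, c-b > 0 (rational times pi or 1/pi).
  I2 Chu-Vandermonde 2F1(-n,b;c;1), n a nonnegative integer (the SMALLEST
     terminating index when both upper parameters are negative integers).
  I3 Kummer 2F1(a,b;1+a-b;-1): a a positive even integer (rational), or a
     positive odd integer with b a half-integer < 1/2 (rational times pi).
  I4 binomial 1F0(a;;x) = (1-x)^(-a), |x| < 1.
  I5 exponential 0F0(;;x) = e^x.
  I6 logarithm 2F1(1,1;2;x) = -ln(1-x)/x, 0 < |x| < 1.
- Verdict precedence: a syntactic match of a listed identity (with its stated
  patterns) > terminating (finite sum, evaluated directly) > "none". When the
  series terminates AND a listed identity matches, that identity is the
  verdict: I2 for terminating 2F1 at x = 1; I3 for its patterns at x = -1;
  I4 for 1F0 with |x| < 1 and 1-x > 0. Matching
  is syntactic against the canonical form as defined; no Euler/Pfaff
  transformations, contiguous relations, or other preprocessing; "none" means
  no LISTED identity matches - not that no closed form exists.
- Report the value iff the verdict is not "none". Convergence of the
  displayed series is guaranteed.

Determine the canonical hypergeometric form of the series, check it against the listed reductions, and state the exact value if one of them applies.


The tell: with t_0 = -1, (1)_k (C = -1, x = 1) is k! itself.
Step ratio: r(k) = 1 * (k-6/7) (k+1) / [(k+22/7) (k+1)] - poly over poly, x = 1 from leading terms; C = -1 at k = 0.

x = 1 here; the reduced form reads 2F1, upper {-6/7, 1}, lower {22/7}, C = -1. Verdict (x = 1): Gauss's theorem (I1) applies (x = 1: the Gamma ratio telescopes since c-a-b = 3 > 0 and a = 1 in Z>0). Its exact value is -5/7.


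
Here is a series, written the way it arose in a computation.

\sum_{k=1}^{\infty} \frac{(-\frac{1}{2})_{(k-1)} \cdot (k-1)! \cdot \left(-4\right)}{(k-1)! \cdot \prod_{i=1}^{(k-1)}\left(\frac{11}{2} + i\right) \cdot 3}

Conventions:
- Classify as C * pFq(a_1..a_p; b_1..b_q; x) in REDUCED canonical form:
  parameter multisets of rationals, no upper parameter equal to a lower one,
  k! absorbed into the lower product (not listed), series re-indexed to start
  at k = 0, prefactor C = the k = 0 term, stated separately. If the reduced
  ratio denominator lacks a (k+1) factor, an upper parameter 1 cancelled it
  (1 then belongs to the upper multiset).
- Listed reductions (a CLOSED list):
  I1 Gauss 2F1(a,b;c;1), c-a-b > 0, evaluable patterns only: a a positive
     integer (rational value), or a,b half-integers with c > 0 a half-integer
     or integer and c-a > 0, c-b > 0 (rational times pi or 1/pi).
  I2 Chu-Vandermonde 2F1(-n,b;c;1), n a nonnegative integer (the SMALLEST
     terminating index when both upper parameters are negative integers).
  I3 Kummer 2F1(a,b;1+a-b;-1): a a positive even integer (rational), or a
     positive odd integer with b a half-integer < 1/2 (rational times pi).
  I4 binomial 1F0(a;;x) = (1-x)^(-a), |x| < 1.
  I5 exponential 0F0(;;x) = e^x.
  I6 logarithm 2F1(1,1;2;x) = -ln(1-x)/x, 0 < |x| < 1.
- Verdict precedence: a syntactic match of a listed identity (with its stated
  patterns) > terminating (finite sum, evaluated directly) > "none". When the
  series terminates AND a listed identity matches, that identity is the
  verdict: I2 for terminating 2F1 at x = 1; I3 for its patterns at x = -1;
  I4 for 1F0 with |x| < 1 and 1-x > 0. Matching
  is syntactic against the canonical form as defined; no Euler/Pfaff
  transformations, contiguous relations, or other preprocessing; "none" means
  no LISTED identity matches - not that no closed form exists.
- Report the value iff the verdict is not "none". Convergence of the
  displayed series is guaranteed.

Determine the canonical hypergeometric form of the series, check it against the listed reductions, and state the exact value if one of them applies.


Reduced: x = 1, 2F1, upper = {-\frac{1}{2}, 1}, lower = {\frac{13}{2}}, C = -\frac{4}{3}. Verdict at x = 1: Gauss's theorem (I1) matches (x = 1: the Gamma ratio telescopes since c-a-b = 6 > 0 and a = 1 in Z>0). Its exact value is -\frac{11}{9}.

First insight: t_0 = -\frac{4}{3} here, and the constant factors (prefactor -4/3) combine into one prefactor.
Adjacent-term ratio: r(k) = 1 * (k-\frac{1}{2}) (k+1) / [(k+\frac{13}{2}) (k+1)] - rational; roots negated = parameters, x = 1, C = -\frac{4}{3}.


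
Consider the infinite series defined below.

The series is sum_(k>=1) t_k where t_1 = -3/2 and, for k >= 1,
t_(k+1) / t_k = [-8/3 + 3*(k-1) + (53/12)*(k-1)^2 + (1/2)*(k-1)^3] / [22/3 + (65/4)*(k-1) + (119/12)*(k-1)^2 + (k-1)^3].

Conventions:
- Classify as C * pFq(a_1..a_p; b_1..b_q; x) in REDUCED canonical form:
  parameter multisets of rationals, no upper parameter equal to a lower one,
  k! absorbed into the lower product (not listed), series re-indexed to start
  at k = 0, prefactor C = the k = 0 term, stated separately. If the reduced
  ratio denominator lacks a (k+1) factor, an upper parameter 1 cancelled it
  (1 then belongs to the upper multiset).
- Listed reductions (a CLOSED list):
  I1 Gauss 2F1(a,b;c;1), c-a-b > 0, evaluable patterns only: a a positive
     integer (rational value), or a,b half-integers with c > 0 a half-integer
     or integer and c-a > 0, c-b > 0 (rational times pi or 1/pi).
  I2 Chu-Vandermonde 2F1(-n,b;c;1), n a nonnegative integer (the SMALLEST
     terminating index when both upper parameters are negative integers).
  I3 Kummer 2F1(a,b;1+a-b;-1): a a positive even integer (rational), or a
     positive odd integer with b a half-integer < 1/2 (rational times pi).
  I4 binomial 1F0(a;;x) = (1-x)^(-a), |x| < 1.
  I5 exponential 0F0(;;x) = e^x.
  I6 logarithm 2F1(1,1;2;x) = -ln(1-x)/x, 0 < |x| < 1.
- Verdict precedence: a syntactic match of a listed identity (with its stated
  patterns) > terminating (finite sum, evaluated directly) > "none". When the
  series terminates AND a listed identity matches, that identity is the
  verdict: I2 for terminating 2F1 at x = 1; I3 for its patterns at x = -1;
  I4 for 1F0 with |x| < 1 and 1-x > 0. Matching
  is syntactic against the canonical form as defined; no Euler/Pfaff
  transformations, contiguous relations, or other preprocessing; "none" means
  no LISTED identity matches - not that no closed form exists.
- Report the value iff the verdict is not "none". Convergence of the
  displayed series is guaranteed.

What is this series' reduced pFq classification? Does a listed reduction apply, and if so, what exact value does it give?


First insight: with t_0 = -3/2, the parameter 8 appears in both the upper and lower lists and cancels.
Adjacent-term ratio: r(k) = (1/2) * (k-1/2) (k+4/3) / [(k+11/12) (k+1)] - rational in k. x = (1/2); t_0 = -3/2; negate the roots.

x = 1/2 here; the reduced form reads 2F1, upper {-1/2, 4/3}, lower {11/12}, C = -3/2. Verdict: no listed reduction: x = 1/2 and upper {-1/2, 4/3} fail every I1-I6 pattern.


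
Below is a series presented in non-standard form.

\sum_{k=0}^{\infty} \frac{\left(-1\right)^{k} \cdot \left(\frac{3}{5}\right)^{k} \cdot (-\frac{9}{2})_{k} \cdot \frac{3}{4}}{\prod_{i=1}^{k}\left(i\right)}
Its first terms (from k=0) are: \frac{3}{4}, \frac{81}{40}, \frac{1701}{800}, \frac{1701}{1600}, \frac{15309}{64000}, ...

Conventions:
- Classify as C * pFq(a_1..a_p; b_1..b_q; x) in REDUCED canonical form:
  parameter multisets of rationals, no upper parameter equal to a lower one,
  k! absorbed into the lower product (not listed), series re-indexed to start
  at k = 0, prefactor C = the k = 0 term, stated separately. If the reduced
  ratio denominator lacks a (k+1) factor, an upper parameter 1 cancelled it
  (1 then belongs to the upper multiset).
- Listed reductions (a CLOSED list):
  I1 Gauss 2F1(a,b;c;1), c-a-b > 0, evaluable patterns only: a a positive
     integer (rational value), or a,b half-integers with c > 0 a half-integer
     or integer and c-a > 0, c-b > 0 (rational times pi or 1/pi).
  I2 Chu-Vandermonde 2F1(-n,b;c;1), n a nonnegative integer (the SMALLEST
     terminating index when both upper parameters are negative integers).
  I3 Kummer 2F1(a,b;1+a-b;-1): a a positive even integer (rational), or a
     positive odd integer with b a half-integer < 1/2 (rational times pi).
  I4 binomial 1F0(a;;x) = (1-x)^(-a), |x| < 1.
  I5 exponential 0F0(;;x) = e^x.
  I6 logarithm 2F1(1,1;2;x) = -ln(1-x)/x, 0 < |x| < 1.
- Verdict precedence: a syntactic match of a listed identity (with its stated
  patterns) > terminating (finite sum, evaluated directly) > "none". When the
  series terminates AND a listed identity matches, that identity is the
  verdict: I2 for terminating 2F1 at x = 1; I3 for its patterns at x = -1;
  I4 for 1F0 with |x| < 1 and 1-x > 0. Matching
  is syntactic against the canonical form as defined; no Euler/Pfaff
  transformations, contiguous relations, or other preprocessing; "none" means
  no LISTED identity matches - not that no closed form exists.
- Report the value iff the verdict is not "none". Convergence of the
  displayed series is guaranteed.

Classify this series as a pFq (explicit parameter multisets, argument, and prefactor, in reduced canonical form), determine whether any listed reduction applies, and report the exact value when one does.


Reduced: x = -\frac{3}{5}, 1F0, upper = {-\frac{9}{2}}, lower = {-}, C = \frac{3}{4}. Verdict at x = -\frac{3}{5}: the binomial series (I4) matches (the 1F0 binomial series: exponent 9/2, x = -\frac{3}{5}). Hence: \frac{3}{4} \cdot \left(\frac{8}{5}\right)^{\frac{9}{2}}.

Key observation: t_0 = \frac{3}{4} here, and the (-1)^k factor (C = 3/4) folds into the argument's sign.
Term ratio: r(k) = -\frac{3}{5} * (k-\frac{9}{2}) / [(k+1)] - rational in k, leading ratio -\frac{3}{5}; with t_0 = \frac{3}{4}, classification follows.
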